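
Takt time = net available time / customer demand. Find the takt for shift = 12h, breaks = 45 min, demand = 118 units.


Available = 12×60 - 45 = 675 min
Takt time = 675 / 118
= 5.72 min/unit


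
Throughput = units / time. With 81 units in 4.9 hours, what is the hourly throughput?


Throughput = units / time
= 81 / 4.9
= 16.5 units/hour


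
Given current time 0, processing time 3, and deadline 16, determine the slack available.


Slack = due - current_time - processing
= 16 - 0 - 3
= 13


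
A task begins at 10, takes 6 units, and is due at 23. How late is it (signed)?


Completion = 10 + 6 = 16
Lateness = C - d = 16 - 23
= -7


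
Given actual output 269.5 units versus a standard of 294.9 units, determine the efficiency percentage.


Efficiency = (actual / standard) × 100
= (269.5 / 294.9) × 100
= 91.4%


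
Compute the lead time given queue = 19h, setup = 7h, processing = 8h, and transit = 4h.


Lead time = queue + setup + processing + transit
= 19 + 7 + 8 + 4
= 38 hours


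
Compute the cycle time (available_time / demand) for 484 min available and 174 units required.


Cycle time = available time / demand
= 484 / 174
= 2.78 min/unit


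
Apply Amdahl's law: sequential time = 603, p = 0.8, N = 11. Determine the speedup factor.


Amdahl's law: T_p = T × ((1-p) + p/N)
= 603 × ((1-0.8) + 0.8/11)
= 603 × (0.20 + 0.0727)
= 603 × 0.2727
= 164.45
Speedup = 603/164.45
= 3.67×


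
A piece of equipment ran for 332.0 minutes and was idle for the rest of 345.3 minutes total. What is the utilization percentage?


Utilization = busy / total × 100
= 332.0 / 345.3 × 100
= 96.1%


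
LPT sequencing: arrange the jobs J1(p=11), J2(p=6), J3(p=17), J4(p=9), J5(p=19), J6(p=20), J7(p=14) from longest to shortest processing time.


LPT: sort by longest processing time first
  J6: p=20
  J5: p=19
  J3: p=17
  J7: p=14
  J1: p=11
  J4: p=9
  J2: p=6
Order: J6 → J5 → J3 → J7 → J1 → J4 → J2


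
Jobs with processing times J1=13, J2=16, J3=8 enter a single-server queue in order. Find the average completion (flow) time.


Completion times:
  J1: completes at 13
  J2: completes at 29
  J3: completes at 37
Sum = 79
Average = 79/3
= 26.33


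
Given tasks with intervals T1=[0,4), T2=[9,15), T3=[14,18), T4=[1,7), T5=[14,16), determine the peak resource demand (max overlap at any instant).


Check each time point for overlaps:
  t=14: 3 tasks active (T2, T3, T5)
Max concurrent = 3


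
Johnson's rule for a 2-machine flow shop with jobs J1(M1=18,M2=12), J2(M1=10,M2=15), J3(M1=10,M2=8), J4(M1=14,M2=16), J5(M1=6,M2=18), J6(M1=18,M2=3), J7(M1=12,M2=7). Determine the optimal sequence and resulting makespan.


Johnson's rule:
Group 1 (M1≤M2, sort by M1): ['J5', 'J2', 'J4']
Group 2 (M1>M2, sort desc M2): ['J1', 'J3', 'J7', 'J6']
Sequence: J5 → J2 → J4 → J1 → J3 → J7 → J6
Makespan calculation:
  J5: M1 done=6, M2 done=24
  J2: M1 done=16, M2 done=39
  J4: M1 done=30, M2 done=55
  J1: M1 done=48, M2 done=67
  J3: M1 done=58, M2 done=75
  J7: M1 done=70, M2 done=82
  J6: M1 done=88, M2 done=91
= Sequence: J5 → J2 → J4 → J1 → J3 → J7 → J6, Makespan: 91


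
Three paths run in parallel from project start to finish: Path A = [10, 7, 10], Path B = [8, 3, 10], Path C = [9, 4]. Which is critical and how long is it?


Path A: 10 + 7 + 10 = 27
Path B: 8 + 3 + 10 = 21
Path C: 9 + 4 = 13
Critical path = longest = max(27, 21, 13)
= 27 (Path A)


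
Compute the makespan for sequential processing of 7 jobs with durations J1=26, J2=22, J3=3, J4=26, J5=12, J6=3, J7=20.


Sequential makespan: sum all processing times
= 26 + 22 + 3 + 26 + 12 + 3 + 20
= 112 time units


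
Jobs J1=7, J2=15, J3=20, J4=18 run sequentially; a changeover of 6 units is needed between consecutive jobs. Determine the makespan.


Makespan = Σ processing + (n-1) × setup
= (7 + 15 + 20 + 18) + (4-1)×6
= 60 + 18
= 78 time units


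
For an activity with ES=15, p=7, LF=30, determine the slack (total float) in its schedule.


EF = ES + duration = 15 + 7 = 22
LS = LF - duration = 30 - 7 = 23
Total Float = LF - EF = 30 - 22
(or LS - ES = 23 - 15)
= 8


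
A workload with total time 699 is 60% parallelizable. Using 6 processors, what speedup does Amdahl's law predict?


Amdahl's law: T_p = T × ((1-p) + p/N)
= 699 × ((1-0.6) + 0.6/6)
= 699 × (0.40 + 0.1000)
= 699 × 0.5000
= 349.50
Speedup = 699/349.50
= 2.00×


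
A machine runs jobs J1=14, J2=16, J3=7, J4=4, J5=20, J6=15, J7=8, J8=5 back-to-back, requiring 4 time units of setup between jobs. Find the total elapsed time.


Makespan = Σ processing + (n-1) × setup
= (14 + 16 + 7 + 4 + 20 + 15 + 8 + 5) + (8-1)×4
= 89 + 28
= 117 time units


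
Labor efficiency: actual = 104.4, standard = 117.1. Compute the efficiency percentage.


Efficiency = (actual / standard) × 100
= (104.4 / 117.1) × 100
= 89.2%


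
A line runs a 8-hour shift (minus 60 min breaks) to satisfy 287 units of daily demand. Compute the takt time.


Available = 8×60 - 60 = 420 min
Takt time = 420 / 287
= 1.46 min/unit


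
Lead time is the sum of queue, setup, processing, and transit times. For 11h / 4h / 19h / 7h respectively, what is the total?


Lead time = queue + setup + processing + transit
= 11 + 4 + 19 + 7
= 41 hours


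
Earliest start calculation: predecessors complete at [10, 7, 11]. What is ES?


ES = max of all predecessor completion times
Predecessors: [10, 7, 11]
ES = max(10, 7, 11)
= 11


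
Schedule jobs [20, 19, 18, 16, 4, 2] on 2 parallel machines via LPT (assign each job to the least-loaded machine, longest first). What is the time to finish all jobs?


Jobs (LPT sorted): [20, 19, 18, 16, 4, 2]
Machines: 2
  J=20 → Machine 1 (load: 0+20=20)
  J=19 → Machine 2 (load: 0+19=19)
  J=18 → Machine 2 (load: 19+18=37)
  J=16 → Machine 1 (load: 20+16=36)
  J=4 → Machine 1 (load: 36+4=40)
  J=2 → Machine 2 (load: 37+2=39)
Machine loads: [40, 39]
Makespan = max = 40 time units


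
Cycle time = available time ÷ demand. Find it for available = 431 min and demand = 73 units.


Cycle time = available time / demand
= 431 / 73
= 5.90 min/unit


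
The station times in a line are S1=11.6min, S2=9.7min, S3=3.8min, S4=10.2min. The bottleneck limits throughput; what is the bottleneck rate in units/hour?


Bottleneck = longest station time
Station times: [11.6, 9.7, 3.8, 10.2]
Max = 11.6 min
Rate = 60 / 11.6
= 5.17 units/hour (bottleneck: 11.6min)


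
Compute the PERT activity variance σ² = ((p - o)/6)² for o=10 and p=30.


σ² = ((p - o) / 6)² = (p - o)² / 36
= (30 - 10)² / 36
= 20² / 36
= 400 / 36
= 11.1111


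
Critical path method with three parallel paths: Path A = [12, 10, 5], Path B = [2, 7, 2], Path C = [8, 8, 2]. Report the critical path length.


Path A: 12 + 10 + 5 = 27
Path B: 2 + 7 + 2 = 11
Path C: 8 + 8 + 2 = 18
Critical path = longest = max(27, 11, 18)
= 27 (Path A)


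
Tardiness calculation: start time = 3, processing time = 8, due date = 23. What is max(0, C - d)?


Completion = start + processing = 3 + 8 = 11
Tardiness = max(0, C - d) = max(0, 11 - 23)
= max(0, -12)
= 0


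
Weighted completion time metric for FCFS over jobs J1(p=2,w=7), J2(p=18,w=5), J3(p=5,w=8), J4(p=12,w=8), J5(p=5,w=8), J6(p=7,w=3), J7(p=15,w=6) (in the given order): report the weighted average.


Completion times:
  J1: C=2, w×C=7×2=14
  J2: C=20, w×C=5×20=100
  J3: C=25, w×C=8×25=200
  J4: C=37, w×C=8×37=296
  J5: C=42, w×C=8×42=336
  J6: C=49, w×C=3×49=147
  J7: C=64, w×C=6×64=384
Sum w×C = 1477
Sum w = 45
Weighted avg = 1477/45
= 32.82


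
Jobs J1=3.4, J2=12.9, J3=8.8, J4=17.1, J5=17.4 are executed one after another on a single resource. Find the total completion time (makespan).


Sequential makespan: sum all processing times
= 3.4 + 12.9 + 8.8 + 17.1 + 17.4
= 59.6 time units


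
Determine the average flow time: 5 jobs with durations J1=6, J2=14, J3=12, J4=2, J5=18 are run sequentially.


Completion times:
  J1: completes at 6
  J2: completes at 20
  J3: completes at 32
  J4: completes at 34
  J5: completes at 52
Sum = 144
Average = 144/5
= 28.80


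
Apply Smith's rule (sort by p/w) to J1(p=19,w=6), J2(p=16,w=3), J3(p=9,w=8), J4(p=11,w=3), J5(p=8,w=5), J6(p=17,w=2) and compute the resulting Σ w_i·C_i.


WSPT order (by p/w): J3 → J5 → J1 → J4 → J2 → J6
  J3: C=9, w·C=8×9=72
  J5: C=17, w·C=5×17=85
  J1: C=36, w·C=6×36=216
  J4: C=47, w·C=3×47=141
  J2: C=63, w·C=3×63=189
  J6: C=80, w·C=2×80=160
Σ w·C = 863
= 863


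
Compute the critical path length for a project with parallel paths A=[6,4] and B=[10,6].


Path A: 6 + 4 = 10
Path B: 10 + 6 = 16
Critical path = longest = max(10, 16)
= 16 (Path B)


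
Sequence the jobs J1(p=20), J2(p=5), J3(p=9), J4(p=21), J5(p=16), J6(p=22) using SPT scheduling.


SPT: sort by shortest processing time
  J2: p=5
  J3: p=9
  J5: p=16
  J1: p=20
  J4: p=21
  J6: p=22
Order: J2 → J3 → J5 → J1 → J4 → J6


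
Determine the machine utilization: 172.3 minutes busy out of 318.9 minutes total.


Utilization = busy / total × 100
= 172.3 / 318.9 × 100
= 54.0%


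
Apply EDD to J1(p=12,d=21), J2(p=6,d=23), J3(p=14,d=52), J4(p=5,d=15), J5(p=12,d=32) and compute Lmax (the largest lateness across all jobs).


EDD order: J4 → J1 → J2 → J5 → J3
Completion and lateness:
  J4: C=5, d=15, L=5-15=-10
  J1: C=17, d=21, L=17-21=-4
  J2: C=23, d=23, L=23-23=0
  J5: C=35, d=32, L=35-32=3
  J3: C=49, d=52, L=49-52=-3
Lmax = max(-10, -4, 0, 3, -3)
= 3


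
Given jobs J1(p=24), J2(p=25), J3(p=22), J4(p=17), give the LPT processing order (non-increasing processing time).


LPT: sort by longest processing time first
  J2: p=25
  J1: p=24
  J3: p=22
  J4: p=17
Order: J2 → J1 → J3 → J4


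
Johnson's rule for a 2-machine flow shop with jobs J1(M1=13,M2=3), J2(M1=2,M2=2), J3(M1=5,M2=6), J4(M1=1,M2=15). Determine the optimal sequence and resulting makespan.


Johnson's rule:
Group 1 (M1≤M2, sort by M1): ['J4', 'J2', 'J3']
Group 2 (M1>M2, sort desc M2): ['J1']
Sequence: J4 → J2 → J3 → J1
Makespan calculation:
  J4: M1 done=1, M2 done=16
  J2: M1 done=3, M2 done=18
  J3: M1 done=8, M2 done=24
  J1: M1 done=21, M2 done=27
= Sequence: J4 → J2 → J3 → J1, Makespan: 27


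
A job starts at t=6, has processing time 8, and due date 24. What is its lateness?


Completion = 6 + 8 = 14
Lateness = C - d = 14 - 24
= -10


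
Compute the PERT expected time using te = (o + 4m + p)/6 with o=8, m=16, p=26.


te = (o + 4m + p) / 6
= (8 + 4×16 + 26) / 6
= (8 + 64 + 26) / 6
= 98 / 6
= 16.33


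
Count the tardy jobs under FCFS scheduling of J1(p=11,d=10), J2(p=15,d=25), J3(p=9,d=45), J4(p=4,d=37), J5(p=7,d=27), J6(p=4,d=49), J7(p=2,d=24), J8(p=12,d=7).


Completion vs due date:
  J1: C=11, d=10 → TARDY
  J2: C=26, d=25 → TARDY
  J3: C=35, d=45 → on time
  J4: C=39, d=37 → TARDY
  J5: C=46, d=27 → TARDY
  J6: C=50, d=49 → TARDY
  J7: C=52, d=24 → TARDY
  J8: C=64, d=7 → TARDY
Tardy jobs: J1, J2, J4, J5, J6, J7, J8
Count = 7


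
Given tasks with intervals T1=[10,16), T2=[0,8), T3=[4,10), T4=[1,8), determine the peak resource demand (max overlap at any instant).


Check each time point for overlaps:
  t=4: 3 tasks active (T2, T3, T4)
Max concurrent = 3


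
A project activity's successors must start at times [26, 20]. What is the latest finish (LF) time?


LF = min of all successor start times
Successors start at: [26, 20]
LF = min(26, 20)
= 20


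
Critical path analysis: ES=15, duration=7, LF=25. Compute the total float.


EF = ES + duration = 15 + 7 = 22
LS = LF - duration = 25 - 7 = 18
Total Float = LF - EF = 25 - 22
(or LS - ES = 18 - 15)
= 3


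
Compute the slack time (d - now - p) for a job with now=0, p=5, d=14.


Slack = due - current_time - processing
= 14 - 0 - 5
= 9


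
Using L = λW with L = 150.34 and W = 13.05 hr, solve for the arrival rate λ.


Little's law: L = λW → λ = L / W
= 150.34 / 13.05
= 11.52 per hour


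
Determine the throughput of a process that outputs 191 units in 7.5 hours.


Throughput = units / time
= 191 / 7.5
= 25.5 units/hour


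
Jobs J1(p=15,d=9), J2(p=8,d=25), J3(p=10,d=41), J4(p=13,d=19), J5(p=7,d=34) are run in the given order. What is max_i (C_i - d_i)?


Lateness per job (L = C - d):
  J1: C=15, d=9, L=6
  J2: C=23, d=25, L=-2
  J3: C=33, d=41, L=-8
  J4: C=46, d=19, L=27
  J5: C=53, d=34, L=19
Lmax = max(6, -2, -8, 27, 19)
= 27


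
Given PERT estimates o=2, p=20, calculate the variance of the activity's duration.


σ² = ((p - o) / 6)² = (p - o)² / 36
= (20 - 2)² / 36
= 18² / 36
= 324 / 36
= 9.0000


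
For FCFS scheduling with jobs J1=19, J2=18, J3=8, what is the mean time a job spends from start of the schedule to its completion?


Completion times:
  J1: completes at 19
  J2: completes at 37
  J3: completes at 45
Sum = 101
Average = 101/3
= 33.67


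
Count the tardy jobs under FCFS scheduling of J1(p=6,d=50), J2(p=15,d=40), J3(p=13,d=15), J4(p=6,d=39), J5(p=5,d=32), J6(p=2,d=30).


Completion vs due date:
  J1: C=6, d=50 → on time
  J2: C=21, d=40 → on time
  J3: C=34, d=15 → TARDY
  J4: C=40, d=39 → TARDY
  J5: C=45, d=32 → TARDY
  J6: C=47, d=30 → TARDY
Tardy jobs: J3, J4, J5, J6
Count = 4


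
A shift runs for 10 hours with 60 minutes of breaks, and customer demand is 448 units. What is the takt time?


Available = 10×60 - 60 = 540 min
Takt time = 540 / 448
= 1.21 min/unit


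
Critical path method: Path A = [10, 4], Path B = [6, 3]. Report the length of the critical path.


Path A: 10 + 4 = 14
Path B: 6 + 3 = 9
Critical path = longest = max(14, 9)
= 14 (Path A)


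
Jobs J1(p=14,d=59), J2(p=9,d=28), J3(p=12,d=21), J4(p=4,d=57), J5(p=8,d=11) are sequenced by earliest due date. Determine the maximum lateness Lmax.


EDD order: J5 → J3 → J2 → J4 → J1
Completion and lateness:
  J5: C=8, d=11, L=8-11=-3
  J3: C=20, d=21, L=20-21=-1
  J2: C=29, d=28, L=29-28=1
  J4: C=33, d=57, L=33-57=-24
  J1: C=47, d=59, L=47-59=-12
Lmax = max(-3, -1, 1, -24, -12)
= 1


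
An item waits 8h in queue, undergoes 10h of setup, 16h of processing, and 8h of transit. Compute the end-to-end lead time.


Lead time = queue + setup + processing + transit
= 8 + 10 + 16 + 8
= 42 hours


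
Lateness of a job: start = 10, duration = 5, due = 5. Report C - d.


Completion = 10 + 5 = 15
Lateness = C - d = 15 - 5
= 10


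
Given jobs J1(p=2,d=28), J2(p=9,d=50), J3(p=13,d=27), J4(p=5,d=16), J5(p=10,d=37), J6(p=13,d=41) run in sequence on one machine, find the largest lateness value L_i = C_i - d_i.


Lateness per job (L = C - d):
  J1: C=2, d=28, L=-26
  J2: C=11, d=50, L=-39
  J3: C=24, d=27, L=-3
  J4: C=29, d=16, L=13
  J5: C=39, d=37, L=2
  J6: C=52, d=41, L=11
Lmax = max(-26, -39, -3, 13, 2, 11)
= 13


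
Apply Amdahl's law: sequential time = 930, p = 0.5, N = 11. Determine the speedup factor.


Amdahl's law: T_p = T × ((1-p) + p/N)
= 930 × ((1-0.5) + 0.5/11)
= 930 × (0.50 + 0.0455)
= 930 × 0.5455
= 507.27
Speedup = 930/507.27
= 1.83×


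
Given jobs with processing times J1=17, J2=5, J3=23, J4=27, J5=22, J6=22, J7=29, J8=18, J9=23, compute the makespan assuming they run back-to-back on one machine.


Sequential makespan: sum all processing times
= 17 + 5 + 23 + 27 + 22 + 22 + 29 + 18 + 23
= 186 time units


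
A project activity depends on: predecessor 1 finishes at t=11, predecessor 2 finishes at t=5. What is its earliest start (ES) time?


ES = max of all predecessor completion times
Predecessors: [11, 5]
ES = max(11, 5)
= 11


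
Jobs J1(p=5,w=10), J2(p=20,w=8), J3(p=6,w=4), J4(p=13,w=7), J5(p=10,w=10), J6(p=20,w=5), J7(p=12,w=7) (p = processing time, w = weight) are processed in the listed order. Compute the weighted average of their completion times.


Completion times:
  J1: C=5, w×C=10×5=50
  J2: C=25, w×C=8×25=200
  J3: C=31, w×C=4×31=124
  J4: C=44, w×C=7×44=308
  J5: C=54, w×C=10×54=540
  J6: C=74, w×C=5×74=370
  J7: C=86, w×C=7×86=602
Sum w×C = 2194
Sum w = 51
Weighted avg = 2194/51
= 43.02


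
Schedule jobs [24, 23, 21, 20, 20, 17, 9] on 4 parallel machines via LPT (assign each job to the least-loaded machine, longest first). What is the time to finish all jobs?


Jobs (LPT sorted): [24, 23, 21, 20, 20, 17, 9]
Machines: 4
  J=24 → Machine 1 (load: 0+24=24)
  J=23 → Machine 2 (load: 0+23=23)
  J=21 → Machine 3 (load: 0+21=21)
  J=20 → Machine 4 (load: 0+20=20)
  J=20 → Machine 4 (load: 20+20=40)
  J=17 → Machine 3 (load: 21+17=38)
  J=9 → Machine 2 (load: 23+9=32)
Machine loads: [24, 32, 38, 40]
Makespan = max = 40 time units


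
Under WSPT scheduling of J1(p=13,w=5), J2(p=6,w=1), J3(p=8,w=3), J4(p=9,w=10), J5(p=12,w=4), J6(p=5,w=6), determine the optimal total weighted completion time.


WSPT order (by p/w): J6 → J4 → J1 → J3 → J5 → J2
  J6: C=5, w·C=6×5=30
  J4: C=14, w·C=10×14=140
  J1: C=27, w·C=5×27=135
  J3: C=35, w·C=3×35=105
  J5: C=47, w·C=4×47=188
  J2: C=53, w·C=1×53=53
Σ w·C = 651
= 651


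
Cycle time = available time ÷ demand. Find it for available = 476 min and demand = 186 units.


Cycle time = available time / demand
= 476 / 186
= 2.56 min/unit


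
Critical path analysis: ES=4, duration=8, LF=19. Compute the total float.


EF = ES + duration = 4 + 8 = 12
LS = LF - duration = 19 - 8 = 11
Total Float = LF - EF = 19 - 12
(or LS - ES = 11 - 4)
= 7


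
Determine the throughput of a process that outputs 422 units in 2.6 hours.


Throughput = units / time
= 422 / 2.6
= 162.3 units/hour


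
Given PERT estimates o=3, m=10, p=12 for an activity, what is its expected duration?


te = (o + 4m + p) / 6
= (3 + 4×10 + 12) / 6
= (3 + 40 + 12) / 6
= 55 / 6
= 9.17


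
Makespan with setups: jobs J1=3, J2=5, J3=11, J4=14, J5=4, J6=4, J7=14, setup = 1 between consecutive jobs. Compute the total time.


Makespan = Σ processing + (n-1) × setup
= (3 + 5 + 11 + 14 + 4 + 4 + 14) + (7-1)×1
= 55 + 6
= 61 time units


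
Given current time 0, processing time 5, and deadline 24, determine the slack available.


Slack = due - current_time - processing
= 24 - 0 - 5
= 19


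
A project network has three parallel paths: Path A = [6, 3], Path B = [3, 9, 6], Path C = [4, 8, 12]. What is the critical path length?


Path A: 6 + 3 = 9
Path B: 3 + 9 + 6 = 18
Path C: 4 + 8 + 12 = 24
Critical path = longest = max(9, 18, 24)
= 24 (Path C)


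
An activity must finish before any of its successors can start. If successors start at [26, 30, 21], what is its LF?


LF = min of all successor start times
Successors start at: [26, 30, 21]
LF = min(26, 30, 21)
= 21


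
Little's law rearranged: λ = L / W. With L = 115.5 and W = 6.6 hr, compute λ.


Little's law: L = λW → λ = L / W
= 115.5 / 6.6
= 17.50 per hour


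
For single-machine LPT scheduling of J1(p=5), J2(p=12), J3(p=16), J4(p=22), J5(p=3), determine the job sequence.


LPT: sort by longest processing time first
  J4: p=22
  J3: p=16
  J2: p=12
  J1: p=5
  J5: p=3
Order: J4 → J3 → J2 → J1 → J5


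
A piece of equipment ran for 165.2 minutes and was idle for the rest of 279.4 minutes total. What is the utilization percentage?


Utilization = busy / total × 100
= 165.2 / 279.4 × 100
= 59.1%


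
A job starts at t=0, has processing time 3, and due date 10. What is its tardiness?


Completion = start + processing = 0 + 3 = 3
Tardiness = max(0, C - d) = max(0, 3 - 10)
= max(0, -7)
= 0


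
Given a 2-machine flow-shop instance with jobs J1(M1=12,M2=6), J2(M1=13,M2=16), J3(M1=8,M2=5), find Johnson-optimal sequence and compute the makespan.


Johnson's rule:
Group 1 (M1≤M2, sort by M1): ['J2']
Group 2 (M1>M2, sort desc M2): ['J1', 'J3']
Sequence: J2 → J1 → J3
Makespan calculation:
  J2: M1 done=13, M2 done=29
  J1: M1 done=25, M2 done=35
  J3: M1 done=33, M2 done=40
= Sequence: J2 → J1 → J3, Makespan: 40


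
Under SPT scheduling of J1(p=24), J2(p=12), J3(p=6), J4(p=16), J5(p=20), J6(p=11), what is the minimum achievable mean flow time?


SPT order: J3 → J6 → J2 → J4 → J5 → J1
Completion times:
  J3: C=6
  J6: C=17
  J2: C=29
  J4: C=45
  J5: C=65
  J1: C=89
Sum = 251, n = 6
Mean flow = 251/6
= 41.83


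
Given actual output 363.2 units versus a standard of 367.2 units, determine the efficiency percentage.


Efficiency = (actual / standard) × 100
= (363.2 / 367.2) × 100
= 98.9%


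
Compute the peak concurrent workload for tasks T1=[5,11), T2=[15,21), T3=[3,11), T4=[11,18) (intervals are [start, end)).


Check each time point for overlaps:
  t=5: 2 tasks active (T1, T3)
Max concurrent = 2


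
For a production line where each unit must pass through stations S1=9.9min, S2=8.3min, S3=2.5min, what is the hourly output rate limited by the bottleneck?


Bottleneck = longest station time
Station times: [9.9, 8.3, 2.5]
Max = 9.9 min
Rate = 60 / 9.9
= 6.06 units/hour (bottleneck: 9.9min)


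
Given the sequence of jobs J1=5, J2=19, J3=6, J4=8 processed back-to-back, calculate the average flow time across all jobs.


Completion times:
  J1: completes at 5
  J2: completes at 24
  J3: completes at 30
  J4: completes at 38
Sum = 97
Average = 97/4
= 24.25


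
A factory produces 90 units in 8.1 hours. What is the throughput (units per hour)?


Throughput = units / time
= 90 / 8.1
= 11.1 units/hour


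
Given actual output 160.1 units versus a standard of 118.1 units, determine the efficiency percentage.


Efficiency = (actual / standard) × 100
= (160.1 / 118.1) × 100
= 135.6%


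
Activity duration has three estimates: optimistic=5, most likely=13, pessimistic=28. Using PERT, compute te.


te = (o + 4m + p) / 6
= (5 + 4×13 + 28) / 6
= (5 + 52 + 28) / 6
= 85 / 6
= 14.17


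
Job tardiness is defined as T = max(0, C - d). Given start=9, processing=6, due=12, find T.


Completion = start + processing = 9 + 6 = 15
Tardiness = max(0, C - d) = max(0, 15 - 12)
= max(0, 3)
= 3


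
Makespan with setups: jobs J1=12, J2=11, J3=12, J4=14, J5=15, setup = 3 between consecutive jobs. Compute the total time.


Makespan = Σ processing + (n-1) × setup
= (12 + 11 + 12 + 14 + 15) + (5-1)×3
= 64 + 12
= 76 time units


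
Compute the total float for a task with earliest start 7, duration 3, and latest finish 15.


EF = ES + duration = 7 + 3 = 10
LS = LF - duration = 15 - 3 = 12
Total Float = LF - EF = 15 - 10
(or LS - ES = 12 - 7)
= 5


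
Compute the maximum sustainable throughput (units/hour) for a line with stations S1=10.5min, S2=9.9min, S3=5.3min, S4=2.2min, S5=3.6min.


Bottleneck = longest station time
Station times: [10.5, 9.9, 5.3, 2.2, 3.6]
Max = 10.5 min
Rate = 60 / 10.5
= 5.71 units/hour (bottleneck: 10.5min)


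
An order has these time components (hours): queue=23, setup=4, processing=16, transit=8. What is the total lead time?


Lead time = queue + setup + processing + transit
= 23 + 4 + 16 + 8
= 51 hours


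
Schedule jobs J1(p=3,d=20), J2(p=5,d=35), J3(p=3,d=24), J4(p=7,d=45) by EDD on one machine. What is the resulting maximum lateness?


EDD order: J1 → J3 → J2 → J4
Completion and lateness:
  J1: C=3, d=20, L=3-20=-17
  J3: C=6, d=24, L=6-24=-18
  J2: C=11, d=35, L=11-35=-24
  J4: C=18, d=45, L=18-45=-27
Lmax = max(-17, -18, -24, -27)
= -17


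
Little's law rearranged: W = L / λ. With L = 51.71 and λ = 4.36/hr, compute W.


Little's law: L = λW → W = L / λ
= 51.71 / 4.36
= 11.86 hours


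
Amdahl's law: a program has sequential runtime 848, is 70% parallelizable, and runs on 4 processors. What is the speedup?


Amdahl's law: T_p = T × ((1-p) + p/N)
= 848 × ((1-0.7) + 0.7/4)
= 848 × (0.30 + 0.1750)
= 848 × 0.4750
= 402.80
Speedup = 848/402.80
= 2.11×


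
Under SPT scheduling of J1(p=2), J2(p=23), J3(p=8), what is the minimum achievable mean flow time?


SPT order: J1 → J3 → J2
Completion times:
  J1: C=2
  J3: C=10
  J2: C=33
Sum = 45, n = 3
Mean flow = 45/3
= 15.00


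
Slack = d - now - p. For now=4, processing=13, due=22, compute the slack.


Slack = due - current_time - processing
= 22 - 4 - 13
= 5


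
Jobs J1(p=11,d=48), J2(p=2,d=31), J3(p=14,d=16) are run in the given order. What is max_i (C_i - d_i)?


Lateness per job (L = C - d):
  J1: C=11, d=48, L=-37
  J2: C=13, d=31, L=-18
  J3: C=27, d=16, L=11
Lmax = max(-37, -18, 11)
= 11


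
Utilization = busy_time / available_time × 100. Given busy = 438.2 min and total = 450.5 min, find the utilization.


Utilization = busy / total × 100
= 438.2 / 450.5 × 100
= 97.3%


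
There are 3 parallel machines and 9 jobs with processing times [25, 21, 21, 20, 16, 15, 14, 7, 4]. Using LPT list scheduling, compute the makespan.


Jobs (LPT sorted): [25, 21, 21, 20, 16, 15, 14, 7, 4]
Machines: 3
  J=25 → Machine 1 (load: 0+25=25)
  J=21 → Machine 2 (load: 0+21=21)
  J=21 → Machine 3 (load: 0+21=21)
  J=20 → Machine 2 (load: 21+20=41)
  J=16 → Machine 3 (load: 21+16=37)
  J=15 → Machine 1 (load: 25+15=40)
  J=14 → Machine 3 (load: 37+14=51)
  J=7 → Machine 1 (load: 40+7=47)
  J=4 → Machine 2 (load: 41+4=45)
Machine loads: [47, 45, 51]
Makespan = max = 51 time units


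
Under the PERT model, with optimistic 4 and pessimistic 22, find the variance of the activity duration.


σ² = ((p - o) / 6)² = (p - o)² / 36
= (22 - 4)² / 36
= 18² / 36
= 324 / 36
= 9.0000


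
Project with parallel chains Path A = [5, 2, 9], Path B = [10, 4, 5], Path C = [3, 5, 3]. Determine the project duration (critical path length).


Path A: 5 + 2 + 9 = 16
Path B: 10 + 4 + 5 = 19
Path C: 3 + 5 + 3 = 11
Critical path = longest = max(16, 19, 11)
= 19 (Path B)


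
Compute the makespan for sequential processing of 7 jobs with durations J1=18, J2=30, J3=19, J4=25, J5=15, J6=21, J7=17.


Sequential makespan: sum all processing times
= 18 + 30 + 19 + 25 + 15 + 21 + 17
= 145 time units


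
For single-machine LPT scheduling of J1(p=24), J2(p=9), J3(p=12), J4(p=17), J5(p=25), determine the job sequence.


LPT: sort by longest processing time first
  J5: p=25
  J1: p=24
  J4: p=17
  J3: p=12
  J2: p=9
Order: J5 → J1 → J4 → J3 → J2


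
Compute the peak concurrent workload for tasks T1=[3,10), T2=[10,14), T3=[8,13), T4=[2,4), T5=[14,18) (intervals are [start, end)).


Check each time point for overlaps:
  t=3: 2 tasks active (T1, T4)
Max concurrent = 2


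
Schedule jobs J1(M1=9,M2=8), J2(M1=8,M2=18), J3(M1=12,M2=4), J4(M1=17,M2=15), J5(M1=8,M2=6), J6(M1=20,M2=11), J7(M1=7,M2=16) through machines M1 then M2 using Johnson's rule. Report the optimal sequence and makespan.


Johnson's rule:
Group 1 (M1≤M2, sort by M1): ['J7', 'J2']
Group 2 (M1>M2, sort desc M2): ['J4', 'J6', 'J1', 'J5', 'J3']
Sequence: J7 → J2 → J4 → J6 → J1 → J5 → J3
Makespan calculation:
  J7: M1 done=7, M2 done=23
  J2: M1 done=15, M2 done=41
  J4: M1 done=32, M2 done=56
  J6: M1 done=52, M2 done=67
  J1: M1 done=61, M2 done=75
  J5: M1 done=69, M2 done=81
  J3: M1 done=81, M2 done=85
= Sequence: J7 → J2 → J4 → J6 → J1 → J5 → J3, Makespan: 85


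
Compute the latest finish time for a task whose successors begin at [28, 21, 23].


LF = min of all successor start times
Successors start at: [28, 21, 23]
LF = min(28, 21, 23)
= 21


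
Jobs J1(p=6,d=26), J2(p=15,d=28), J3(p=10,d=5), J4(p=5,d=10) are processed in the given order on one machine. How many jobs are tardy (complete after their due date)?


Completion vs due date:
  J1: C=6, d=26 → on time
  J2: C=21, d=28 → on time
  J3: C=31, d=5 → TARDY
  J4: C=36, d=10 → TARDY
Tardy jobs: J3, J4
Count = 2


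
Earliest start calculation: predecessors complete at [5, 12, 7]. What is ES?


ES = max of all predecessor completion times
Predecessors: [5, 12, 7]
ES = max(5, 12, 7)
= 12


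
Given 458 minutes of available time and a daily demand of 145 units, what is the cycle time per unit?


Cycle time = available time / demand
= 458 / 145
= 3.16 min/unit


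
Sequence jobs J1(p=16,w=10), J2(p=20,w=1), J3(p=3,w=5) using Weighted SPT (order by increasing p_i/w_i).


WSPT (Smith's rule): sort by p/w ascending
  J3: p/w = 3/5 = 0.600
  J1: p/w = 16/10 = 1.600
  J2: p/w = 20/1 = 20.000
Order: J3 → J1 → J2


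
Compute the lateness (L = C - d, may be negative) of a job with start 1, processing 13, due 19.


Completion = 1 + 13 = 14
Lateness = C - d = 14 - 19
= -5


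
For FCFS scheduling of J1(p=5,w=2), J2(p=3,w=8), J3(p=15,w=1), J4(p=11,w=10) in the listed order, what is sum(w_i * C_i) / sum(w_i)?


Completion times:
  J1: C=5, w×C=2×5=10
  J2: C=8, w×C=8×8=64
  J3: C=23, w×C=1×23=23
  J4: C=34, w×C=10×34=340
Sum w×C = 437
Sum w = 21
Weighted avg = 437/21
= 20.81


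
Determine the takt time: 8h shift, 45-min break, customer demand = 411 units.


Available = 8×60 - 45 = 435 min
Takt time = 435 / 411
= 1.06 min/unit


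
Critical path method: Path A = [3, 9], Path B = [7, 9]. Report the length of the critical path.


Path A: 3 + 9 = 12
Path B: 7 + 9 = 16
Critical path = longest = max(12, 16)
= 16 (Path B)


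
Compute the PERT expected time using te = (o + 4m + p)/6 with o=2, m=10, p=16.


te = (o + 4m + p) / 6
= (2 + 4×10 + 16) / 6
= (2 + 40 + 16) / 6
= 58 / 6
= 9.67


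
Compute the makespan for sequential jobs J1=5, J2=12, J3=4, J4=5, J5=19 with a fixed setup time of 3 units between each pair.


Makespan = Σ processing + (n-1) × setup
= (5 + 12 + 4 + 5 + 19) + (5-1)×3
= 45 + 12
= 57 time units


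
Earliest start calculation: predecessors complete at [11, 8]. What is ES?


ES = max of all predecessor completion times
Predecessors: [11, 8]
ES = max(11, 8)
= 11


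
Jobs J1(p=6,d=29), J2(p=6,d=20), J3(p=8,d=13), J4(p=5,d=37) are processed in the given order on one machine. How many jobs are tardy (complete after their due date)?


Completion vs due date:
  J1: C=6, d=29 → on time
  J2: C=12, d=20 → on time
  J3: C=20, d=13 → TARDY
  J4: C=25, d=37 → on time
Tardy jobs: J3
Count = 1


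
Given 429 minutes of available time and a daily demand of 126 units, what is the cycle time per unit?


Cycle time = available time / demand
= 429 / 126
= 3.40 min/unit


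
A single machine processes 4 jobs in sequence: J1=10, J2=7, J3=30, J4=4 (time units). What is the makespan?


Sequential makespan: sum all processing times
= 10 + 7 + 30 + 4
= 51 time units


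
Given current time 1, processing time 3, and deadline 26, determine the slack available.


Slack = due - current_time - processing
= 26 - 1 - 3
= 22


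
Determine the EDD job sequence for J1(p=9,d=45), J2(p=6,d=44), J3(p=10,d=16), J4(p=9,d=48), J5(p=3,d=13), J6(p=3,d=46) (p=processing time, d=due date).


EDD: sort by earliest due date
  J5: d=13, p=3
  J3: d=16, p=10
  J2: d=44, p=6
  J1: d=45, p=9
  J6: d=46, p=3
  J4: d=48, p=9
Order: J5 → J3 → J2 → J1 → J6 → J4


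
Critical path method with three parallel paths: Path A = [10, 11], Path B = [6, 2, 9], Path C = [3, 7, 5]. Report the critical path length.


Path A: 10 + 11 = 21
Path B: 6 + 2 + 9 = 17
Path C: 3 + 7 + 5 = 15
Critical path = longest = max(21, 17, 15)
= 21 (Path A)


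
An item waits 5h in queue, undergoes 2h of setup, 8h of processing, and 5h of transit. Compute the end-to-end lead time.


Lead time = queue + setup + processing + transit
= 5 + 2 + 8 + 5
= 20 hours


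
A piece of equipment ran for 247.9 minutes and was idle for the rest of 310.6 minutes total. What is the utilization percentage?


Utilization = busy / total × 100
= 247.9 / 310.6 × 100
= 79.8%


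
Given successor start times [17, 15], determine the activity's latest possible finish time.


LF = min of all successor start times
Successors start at: [17, 15]
LF = min(17, 15)
= 15


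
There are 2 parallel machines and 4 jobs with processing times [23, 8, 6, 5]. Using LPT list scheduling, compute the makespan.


Jobs (LPT sorted): [23, 8, 6, 5]
Machines: 2
  J=23 → Machine 1 (load: 0+23=23)
  J=8 → Machine 2 (load: 0+8=8)
  J=6 → Machine 2 (load: 8+6=14)
  J=5 → Machine 2 (load: 14+5=19)
Machine loads: [23, 19]
Makespan = max = 23 time units


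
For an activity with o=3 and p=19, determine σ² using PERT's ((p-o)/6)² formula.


σ² = ((p - o) / 6)² = (p - o)² / 36
= (19 - 3)² / 36
= 16² / 36
= 256 / 36
= 7.1111


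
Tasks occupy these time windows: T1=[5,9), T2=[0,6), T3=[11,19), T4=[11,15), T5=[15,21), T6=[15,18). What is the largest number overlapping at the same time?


Check each time point for overlaps:
  t=15: 3 tasks active (T3, T5, T6)
Max concurrent = 3


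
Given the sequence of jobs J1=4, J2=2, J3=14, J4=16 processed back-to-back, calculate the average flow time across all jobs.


Completion times:
  J1: completes at 4
  J2: completes at 6
  J3: completes at 20
  J4: completes at 36
Sum = 66
Average = 66/4
= 16.50


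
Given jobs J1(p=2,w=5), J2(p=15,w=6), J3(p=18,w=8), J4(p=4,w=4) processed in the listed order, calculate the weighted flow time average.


Completion times:
  J1: C=2, w×C=5×2=10
  J2: C=17, w×C=6×17=102
  J3: C=35, w×C=8×35=280
  J4: C=39, w×C=4×39=156
Sum w×C = 548
Sum w = 23
Weighted avg = 548/23
= 23.83


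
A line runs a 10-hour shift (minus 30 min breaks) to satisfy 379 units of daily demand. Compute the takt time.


Available = 10×60 - 30 = 570 min
Takt time = 570 / 379
= 1.50 min/unit


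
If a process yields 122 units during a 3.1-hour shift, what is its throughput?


Throughput = units / time
= 122 / 3.1
= 39.4 units/hour


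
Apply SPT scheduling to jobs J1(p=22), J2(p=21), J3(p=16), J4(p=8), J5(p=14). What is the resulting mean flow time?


SPT order: J4 → J5 → J3 → J2 → J1
Completion times:
  J4: C=8
  J5: C=22
  J3: C=38
  J2: C=59
  J1: C=81
Sum = 208, n = 5
Mean flow = 208/5
= 41.60


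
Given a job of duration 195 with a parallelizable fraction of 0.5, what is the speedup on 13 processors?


Amdahl's law: T_p = T × ((1-p) + p/N)
= 195 × ((1-0.5) + 0.5/13)
= 195 × (0.50 + 0.0385)
= 195 × 0.5385
= 105.00
Speedup = 195/105.00
= 1.86×


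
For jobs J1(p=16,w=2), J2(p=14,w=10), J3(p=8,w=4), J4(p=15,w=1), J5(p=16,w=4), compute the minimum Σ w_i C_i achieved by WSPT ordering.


WSPT order (by p/w): J2 → J3 → J5 → J1 → J4
  J2: C=14, w·C=10×14=140
  J3: C=22, w·C=4×22=88
  J5: C=38, w·C=4×38=152
  J1: C=54, w·C=2×54=108
  J4: C=69, w·C=1×69=69
Σ w·C = 557
= 557


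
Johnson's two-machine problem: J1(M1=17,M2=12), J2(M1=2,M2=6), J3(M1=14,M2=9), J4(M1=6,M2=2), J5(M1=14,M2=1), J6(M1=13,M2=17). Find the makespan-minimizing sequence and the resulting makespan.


Johnson's rule:
Group 1 (M1≤M2, sort by M1): ['J2', 'J6']
Group 2 (M1>M2, sort desc M2): ['J1', 'J3', 'J4', 'J5']
Sequence: J2 → J6 → J1 → J3 → J4 → J5
Makespan calculation:
  J2: M1 done=2, M2 done=8
  J6: M1 done=15, M2 done=32
  J1: M1 done=32, M2 done=44
  J3: M1 done=46, M2 done=55
  J4: M1 done=52, M2 done=57
  J5: M1 done=66, M2 done=67
= Sequence: J2 → J6 → J1 → J3 → J4 → J5, Makespan: 67


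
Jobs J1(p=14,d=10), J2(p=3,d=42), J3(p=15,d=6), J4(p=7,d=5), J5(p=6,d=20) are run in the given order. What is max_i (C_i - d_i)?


Lateness per job (L = C - d):
  J1: C=14, d=10, L=4
  J2: C=17, d=42, L=-25
  J3: C=32, d=6, L=26
  J4: C=39, d=5, L=34
  J5: C=45, d=20, L=25
Lmax = max(4, -25, 26, 34, 25)
= 34


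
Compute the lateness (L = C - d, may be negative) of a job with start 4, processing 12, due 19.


Completion = 4 + 12 = 16
Lateness = C - d = 16 - 19
= -3


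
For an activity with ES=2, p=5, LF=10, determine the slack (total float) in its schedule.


EF = ES + duration = 2 + 5 = 7
LS = LF - duration = 10 - 5 = 5
Total Float = LF - EF = 10 - 7
(or LS - ES = 5 - 2)
= 3


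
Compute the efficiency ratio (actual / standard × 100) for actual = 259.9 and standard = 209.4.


Efficiency = (actual / standard) × 100
= (259.9 / 209.4) × 100
= 124.1%


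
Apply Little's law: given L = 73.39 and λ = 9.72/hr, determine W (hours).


Little's law: L = λW → W = L / λ
= 73.39 / 9.72
= 7.55 hours


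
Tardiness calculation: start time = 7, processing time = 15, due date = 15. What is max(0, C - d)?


Completion = start + processing = 7 + 15 = 22
Tardiness = max(0, C - d) = max(0, 22 - 15)
= max(0, 7)
= 7


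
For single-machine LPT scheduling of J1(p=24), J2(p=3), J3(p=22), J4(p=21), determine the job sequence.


LPT: sort by longest processing time first
  J1: p=24
  J3: p=22
  J4: p=21
  J2: p=3
Order: J1 → J3 → J4 → J2


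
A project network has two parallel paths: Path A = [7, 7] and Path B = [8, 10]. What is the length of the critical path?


Path A: 7 + 7 = 14
Path B: 8 + 10 = 18
Critical path = longest = max(14, 18)
= 18 (Path B)


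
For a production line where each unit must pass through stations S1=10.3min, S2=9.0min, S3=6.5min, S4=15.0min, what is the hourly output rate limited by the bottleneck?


Bottleneck = longest station time
Station times: [10.3, 9.0, 6.5, 15.0]
Max = 15.0 min
Rate = 60 / 15.0
= 4.00 units/hour (bottleneck: 15.0min)


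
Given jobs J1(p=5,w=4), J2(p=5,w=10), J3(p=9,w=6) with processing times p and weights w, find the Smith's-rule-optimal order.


WSPT (Smith's rule): sort by p/w ascending
  J2: p/w = 5/10 = 0.500
  J1: p/w = 5/4 = 1.250
  J3: p/w = 9/6 = 1.500
Order: J2 → J1 → J3


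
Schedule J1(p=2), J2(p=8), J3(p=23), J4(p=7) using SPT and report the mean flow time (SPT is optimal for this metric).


SPT order: J1 → J4 → J2 → J3
Completion times:
  J1: C=2
  J4: C=9
  J2: C=17
  J3: C=40
Sum = 68, n = 4
Mean flow = 68/4
= 17.00


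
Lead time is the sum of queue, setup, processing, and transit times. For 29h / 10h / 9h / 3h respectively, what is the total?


Lead time = queue + setup + processing + transit
= 29 + 10 + 9 + 3
= 51 hours


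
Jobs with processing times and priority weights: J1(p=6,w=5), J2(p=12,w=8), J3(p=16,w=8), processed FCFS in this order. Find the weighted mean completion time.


Completion times:
  J1: C=6, w×C=5×6=30
  J2: C=18, w×C=8×18=144
  J3: C=34, w×C=8×34=272
Sum w×C = 446
Sum w = 21
Weighted avg = 446/21
= 21.24


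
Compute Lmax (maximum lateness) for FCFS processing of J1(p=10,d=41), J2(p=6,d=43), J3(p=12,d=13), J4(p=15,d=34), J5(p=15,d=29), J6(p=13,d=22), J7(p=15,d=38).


Lateness per job (L = C - d):
  J1: C=10, d=41, L=-31
  J2: C=16, d=43, L=-27
  J3: C=28, d=13, L=15
  J4: C=43, d=34, L=9
  J5: C=58, d=29, L=29
  J6: C=71, d=22, L=49
  J7: C=86, d=38, L=48
Lmax = max(-31, -27, 15, 9, 29, 49, 48)
= 49


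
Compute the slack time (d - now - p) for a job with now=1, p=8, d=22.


Slack = due - current_time - processing
= 22 - 1 - 8
= 13


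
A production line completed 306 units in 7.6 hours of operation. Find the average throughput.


Throughput = units / time
= 306 / 7.6
= 40.3 units/hour


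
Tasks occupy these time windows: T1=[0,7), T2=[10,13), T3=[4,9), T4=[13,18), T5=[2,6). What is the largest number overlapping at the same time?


Check each time point for overlaps:
  t=4: 3 tasks active (T1, T3, T5)
Max concurrent = 3


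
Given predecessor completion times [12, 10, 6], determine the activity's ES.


ES = max of all predecessor completion times
Predecessors: [12, 10, 6]
ES = max(12, 10, 6)
= 12


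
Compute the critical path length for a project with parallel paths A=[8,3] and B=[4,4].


Path A: 8 + 3 = 11
Path B: 4 + 4 = 8
Critical path = longest = max(11, 8)
= 11 (Path A)


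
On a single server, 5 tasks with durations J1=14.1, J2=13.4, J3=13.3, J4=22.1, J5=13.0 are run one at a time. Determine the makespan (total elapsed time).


Sequential makespan: sum all processing times
= 14.1 + 13.4 + 13.3 + 22.1 + 13.0
= 75.9 time units
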